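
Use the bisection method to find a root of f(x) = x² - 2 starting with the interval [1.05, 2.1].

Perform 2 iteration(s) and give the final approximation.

f(x) = x² - 2
Initial interval: [1.05, 2.1]

Iteration 1:
  c_1 = (1.050000 + 2.100000)/2 = 1.575000
  f(c_1) = f(1.575000) = 0.480625
  f(a) × f(c) < 0, new interval: [1.050000, 1.575000]
Iteration 2:
  c_2 = (1.050000 + 1.575000)/2 = 1.312500
  f(c_2) = f(1.312500) = -0.277344
  f(a) × f(c) ≥ 0, new interval: [1.312500, 1.575000]

After 2 iteration(s), the approximation is c_2 = 1.312500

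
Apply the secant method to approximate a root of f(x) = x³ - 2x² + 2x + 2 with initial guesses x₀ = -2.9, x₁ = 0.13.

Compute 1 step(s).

f(x) = x³ - 2x² + 2x + 2
x₀ = -2.9, x₁ = 0.13

Secant formula: x_{n+1} = x_n - f(x_n)(x_n - x_{n-1})/(f(x_n) - f(x_{n-1}))

Iteration 1:
  f(-2.900000) = -45.009000
  f(0.130000) = 2.228397
  x_2 = 0.130000 - 2.228397×(0.130000 - (-2.900000))/(2.228397 - (-45.009000))
       = -0.012939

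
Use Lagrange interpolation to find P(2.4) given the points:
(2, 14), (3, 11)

Lagrange interpolation formula:
P(x) = Σ yᵢ × Lᵢ(x)
where Lᵢ(x) = Π_{j≠i} (x - xⱼ)/(xᵢ - xⱼ)

L_0(2.4) = (2.4 - 3)/(2 - 3) = 0.600000
L_1(2.4) = (2.4 - 2)/(3 - 2) = 0.400000

P(2.4) = 14×L_0(2.4) + 11×L_1(2.4)
P(2.4) = 12.800000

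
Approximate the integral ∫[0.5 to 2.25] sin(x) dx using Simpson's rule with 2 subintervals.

f(x) = sin(x)
a = 0.5, b = 2.25, n = 2
h = (b - a)/n = 0.875000

Simpson's rule: (h/3)[f(x₀) + 4f(x₁) + 2f(x₂) + ... + f(xₙ)]

x_0 = 0.5000, f(x_0) = 0.479426, coefficient = 1
x_1 = 1.3750, f(x_1) = 0.980893, coefficient = 4
x_2 = 2.2500, f(x_2) = 0.778073, coefficient = 1

I ≈ (0.875000/3) × 5.181071 = 1.511146
Exact value: 1.505756
Error: 0.005390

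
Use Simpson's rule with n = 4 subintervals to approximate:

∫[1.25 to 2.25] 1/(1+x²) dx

f(x) = 1/(1+x²)
a = 1.25, b = 2.25, n = 4
h = (b - a)/n = 0.250000

Simpson's rule: (h/3)[f(x₀) + 4f(x₁) + 2f(x₂) + ... + f(xₙ)]

x_0 = 1.2500, f(x_0) = 0.390244, coefficient = 1
x_1 = 1.5000, f(x_1) = 0.307692, coefficient = 4
x_2 = 1.7500, f(x_2) = 0.246154, coefficient = 2
x_3 = 2.0000, f(x_3) = 0.200000, coefficient = 4
x_4 = 2.2500, f(x_4) = 0.164948, coefficient = 1

I ≈ (0.250000/3) × 3.078269 = 0.256522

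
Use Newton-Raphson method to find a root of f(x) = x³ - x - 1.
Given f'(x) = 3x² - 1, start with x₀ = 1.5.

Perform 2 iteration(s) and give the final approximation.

f(x) = x³ - x - 1
f'(x) = 3x² - 1
x₀ = 1.5

Newton-Raphson formula: x_{n+1} = x_n - f(x_n)/f'(x_n)

Iteration 1:
  f(1.500000) = 0.875000
  f'(1.500000) = 5.750000
  x_1 = 1.500000 - 0.875000/5.750000 = 1.347826
Iteration 2:
  f(1.347826) = 0.100682
  f'(1.347826) = 4.449905
  x_2 = 1.347826 - 0.100682/4.449905 = 1.325200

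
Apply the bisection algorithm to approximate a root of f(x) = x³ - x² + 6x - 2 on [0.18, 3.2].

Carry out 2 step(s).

f(x) = x³ - x² + 6x - 2
Initial interval: [0.18, 3.2]

Iteration 1:
  c_1 = (0.180000 + 3.200000)/2 = 1.690000
  f(c_1) = f(1.690000) = 10.110709
  f(a) × f(c) < 0, new interval: [0.180000, 1.690000]
Iteration 2:
  c_2 = (0.180000 + 1.690000)/2 = 0.935000
  f(c_2) = f(0.935000) = 3.553175
  f(a) × f(c) < 0, new interval: [0.180000, 0.935000]

After 2 iteration(s), the approximation is c_2 = 0.935000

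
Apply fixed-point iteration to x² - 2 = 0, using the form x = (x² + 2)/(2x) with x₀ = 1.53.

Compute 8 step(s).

Equation: x² - 2 = 0
Fixed-point form: x = (x² + 2)/(2x)
x₀ = 1.53

x_1 = g(1.530000) = 1.418595
x_2 = g(1.418595) = 1.414220
x_3 = g(1.414220) = 1.414214
x_4 = g(1.414214) = 1.414214
x_5 = g(1.414214) = 1.414214
x_6 = g(1.414214) = 1.414214
x_7 = g(1.414214) = 1.414214
x_8 = g(1.414214) = 1.414214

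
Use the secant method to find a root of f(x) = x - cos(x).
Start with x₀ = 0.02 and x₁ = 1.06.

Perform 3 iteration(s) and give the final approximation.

f(x) = x - cos(x)
x₀ = 0.02, x₁ = 1.06

Secant formula: x_{n+1} = x_n - f(x_n)(x_n - x_{n-1})/(f(x_n) - f(x_{n-1}))

Iteration 1:
  f(0.020000) = -0.979800
  f(1.060000) = 0.571128
  x_2 = 1.060000 - 0.571128×(1.060000 - 0.020000)/(0.571128 - (-0.979800))
       = 0.677021
Iteration 2:
  f(1.060000) = 0.571128
  f(0.677021) = -0.102422
  x_3 = 0.677021 - (-0.102422)×(0.677021 - 1.060000)/(-0.102422 - 0.571128)
       = 0.735258
Iteration 3:
  f(0.677021) = -0.102422
  f(0.735258) = -0.006400
  x_4 = 0.735258 - (-0.006400)×(0.735258 - 0.677021)/(-0.006400 - (-0.102422))
       = 0.739139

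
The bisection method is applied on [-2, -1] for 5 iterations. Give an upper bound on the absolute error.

Bisection error bound: |error| ≤ (b-a)/2^n
|error| ≤ (-1 - (-2))/2^5 = 1/2^5
|error| ≤ 0.0312500000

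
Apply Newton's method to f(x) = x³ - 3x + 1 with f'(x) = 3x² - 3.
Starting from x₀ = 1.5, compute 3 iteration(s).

f(x) = x³ - 3x + 1
f'(x) = 3x² - 3
x₀ = 1.5

Newton-Raphson formula: x_{n+1} = x_n - f(x_n)/f'(x_n)

Iteration 1:
  f(1.500000) = -0.125000
  f'(1.500000) = 3.750000
  x_1 = 1.500000 - (-0.125000)/3.750000 = 1.533333
Iteration 2:
  f(1.533333) = 0.005037
  f'(1.533333) = 4.053333
  x_2 = 1.533333 - 0.005037/4.053333 = 1.532091
Iteration 3:
  f(1.532091) = 0.000007
  f'(1.532091) = 4.041905
  x_3 = 1.532091 - 0.000007/4.041905 = 1.532089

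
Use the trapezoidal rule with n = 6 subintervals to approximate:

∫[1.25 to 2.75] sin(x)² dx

f(x) = sin(x)²
a = 1.25, b = 2.75, n = 6
h = (b - a)/n = 0.250000

Trapezoidal rule: (h/2)[f(x₀) + 2f(x₁) + 2f(x₂) + ... + f(xₙ)]

x_0 = 1.2500, f(x_0) = 0.900572, coefficient = 1
x_1 = 1.5000, f(x_1) = 0.994996, coefficient = 2
x_2 = 1.7500, f(x_2) = 0.968228, coefficient = 2
x_3 = 2.0000, f(x_3) = 0.826822, coefficient = 2
x_4 = 2.2500, f(x_4) = 0.605398, coefficient = 2
x_5 = 2.5000, f(x_5) = 0.358169, coefficient = 2
x_6 = 2.7500, f(x_6) = 0.145665, coefficient = 1

I ≈ (0.250000/2) × 8.553463 = 1.069183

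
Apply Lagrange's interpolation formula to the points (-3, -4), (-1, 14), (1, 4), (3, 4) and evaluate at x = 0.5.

Lagrange interpolation formula:
P(x) = Σ yᵢ × Lᵢ(x)
where Lᵢ(x) = Π_{j≠i} (x - xⱼ)/(xᵢ - xⱼ)

L_0(0.5) = (0.5 - (-1))/(-3 - (-1)) × (0.5 - 1)/(-3 - 1) × (0.5 - 3)/(-3 - 3) = -0.039062
L_1(0.5) = (0.5 - (-3))/(-1 - (-3)) × (0.5 - 1)/(-1 - 1) × (0.5 - 3)/(-1 - 3) = 0.273438
L_2(0.5) = (0.5 - (-3))/(1 - (-3)) × (0.5 - (-1))/(1 - (-1)) × (0.5 - 3)/(1 - 3) = 0.820312
L_3(0.5) = (0.5 - (-3))/(3 - (-3)) × (0.5 - (-1))/(3 - (-1)) × (0.5 - 1)/(3 - 1) = -0.054688

P(0.5) = (-4)×L_0(0.5) + 14×L_1(0.5) + 4×L_2(0.5) + 4×L_3(0.5)
P(0.5) = 7.046875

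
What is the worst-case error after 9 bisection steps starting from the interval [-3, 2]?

Bisection error bound: |error| ≤ (b-a)/2^n
|error| ≤ (2 - (-3))/2^9 = 5/2^9
|error| ≤ 0.0097656250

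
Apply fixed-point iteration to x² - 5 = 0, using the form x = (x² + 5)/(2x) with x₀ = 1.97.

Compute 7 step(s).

Equation: x² - 5 = 0
Fixed-point form: x = (x² + 5)/(2x)
x₀ = 1.97

x_1 = g(1.970000) = 2.254036
x_2 = g(2.254036) = 2.236140
x_3 = g(2.236140) = 2.236068
x_4 = g(2.236068) = 2.236068
x_5 = g(2.236068) = 2.236068
x_6 = g(2.236068) = 2.236068
x_7 = g(2.236068) = 2.236068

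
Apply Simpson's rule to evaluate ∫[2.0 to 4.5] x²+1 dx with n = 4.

f(x) = x²+1
a = 2.0, b = 4.5, n = 4
h = (b - a)/n = 0.625000

Simpson's rule: (h/3)[f(x₀) + 4f(x₁) + 2f(x₂) + ... + f(xₙ)]

x_0 = 2.0000, f(x_0) = 5.000000, coefficient = 1
x_1 = 2.6250, f(x_1) = 7.890625, coefficient = 4
x_2 = 3.2500, f(x_2) = 11.562500, coefficient = 2
x_3 = 3.8750, f(x_3) = 16.015625, coefficient = 4
x_4 = 4.5000, f(x_4) = 21.250000, coefficient = 1

I ≈ (0.625000/3) × 145.000000 = 30.208333
Exact value: 30.208333
Error: 0.000000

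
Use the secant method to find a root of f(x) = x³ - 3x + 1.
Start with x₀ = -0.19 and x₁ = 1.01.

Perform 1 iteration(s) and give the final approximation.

f(x) = x³ - 3x + 1
x₀ = -0.19, x₁ = 1.01

Secant formula: x_{n+1} = x_n - f(x_n)(x_n - x_{n-1})/(f(x_n) - f(x_{n-1}))

Iteration 1:
  f(-0.190000) = 1.563141
  f(1.010000) = -0.999699
  x_2 = 1.010000 - (-0.999699)×(1.010000 - (-0.190000))/(-0.999699 - 1.563141)
       = 0.541910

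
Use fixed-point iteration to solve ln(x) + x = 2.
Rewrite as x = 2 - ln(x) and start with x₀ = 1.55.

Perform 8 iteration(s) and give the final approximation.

Equation: ln(x) + x = 2
Fixed-point form: x = 2 - ln(x)
x₀ = 1.55

x_1 = g(1.550000) = 1.561745
x_2 = g(1.561745) = 1.554196
x_3 = g(1.554196) = 1.559042
x_4 = g(1.559042) = 1.555929
x_5 = g(1.555929) = 1.557927
x_6 = g(1.557927) = 1.556644
x_7 = g(1.556644) = 1.557468
x_8 = g(1.557468) = 1.556939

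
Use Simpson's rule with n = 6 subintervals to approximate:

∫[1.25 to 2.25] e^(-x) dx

f(x) = e^(-x)
a = 1.25, b = 2.25, n = 6
h = (b - a)/n = 0.166667

Simpson's rule: (h/3)[f(x₀) + 4f(x₁) + 2f(x₂) + ... + f(xₙ)]

x_0 = 1.2500, f(x_0) = 0.286505, coefficient = 1
x_1 = 1.4167, f(x_1) = 0.242521, coefficient = 4
x_2 = 1.5833, f(x_2) = 0.205290, coefficient = 2
x_3 = 1.7500, f(x_3) = 0.173774, coefficient = 4
x_4 = 1.9167, f(x_4) = 0.147096, coefficient = 2
x_5 = 2.0833, f(x_5) = 0.124514, coefficient = 4
x_6 = 2.2500, f(x_6) = 0.105399, coefficient = 1

I ≈ (0.166667/3) × 3.259914 = 0.181106
Exact value: 0.181106
Error: 0.000001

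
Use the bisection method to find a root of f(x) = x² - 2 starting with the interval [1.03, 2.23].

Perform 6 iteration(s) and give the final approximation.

f(x) = x² - 2
Initial interval: [1.03, 2.23]

Iteration 1:
  c_1 = (1.030000 + 2.230000)/2 = 1.630000
  f(c_1) = f(1.630000) = 0.656900
  f(a) × f(c) < 0, new interval: [1.030000, 1.630000]
Iteration 2:
  c_2 = (1.030000 + 1.630000)/2 = 1.330000
  f(c_2) = f(1.330000) = -0.231100
  f(a) × f(c) ≥ 0, new interval: [1.330000, 1.630000]
Iteration 3:
  c_3 = (1.330000 + 1.630000)/2 = 1.480000
  f(c_3) = f(1.480000) = 0.190400
  f(a) × f(c) < 0, new interval: [1.330000, 1.480000]
Iteration 4:
  c_4 = (1.330000 + 1.480000)/2 = 1.405000
  f(c_4) = f(1.405000) = -0.025975
  f(a) × f(c) ≥ 0, new interval: [1.405000, 1.480000]
Iteration 5:
  c_5 = (1.405000 + 1.480000)/2 = 1.442500
  f(c_5) = f(1.442500) = 0.080806
  f(a) × f(c) < 0, new interval: [1.405000, 1.442500]
Iteration 6:
  c_6 = (1.405000 + 1.442500)/2 = 1.423750
  f(c_6) = f(1.423750) = 0.027064
  f(a) × f(c) < 0, new interval: [1.405000, 1.423750]

After 6 iteration(s), the approximation is c_6 = 1.423750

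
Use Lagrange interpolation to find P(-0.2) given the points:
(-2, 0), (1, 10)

Lagrange interpolation formula:
P(x) = Σ yᵢ × Lᵢ(x)
where Lᵢ(x) = Π_{j≠i} (x - xⱼ)/(xᵢ - xⱼ)

L_0(-0.2) = (-0.2 - 1)/(-2 - 1) = 0.400000
L_1(-0.2) = (-0.2 - (-2))/(1 - (-2)) = 0.600000

P(-0.2) = 0×L_0(-0.2) + 10×L_1(-0.2)
P(-0.2) = 6.000000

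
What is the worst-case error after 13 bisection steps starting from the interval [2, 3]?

Bisection error bound: |error| ≤ (b-a)/2^n
|error| ≤ (3 - 2)/2^13 = 1/2^13
|error| ≤ 0.0001220703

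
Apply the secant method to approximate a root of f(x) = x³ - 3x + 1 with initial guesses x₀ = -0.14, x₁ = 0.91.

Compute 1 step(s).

f(x) = x³ - 3x + 1
x₀ = -0.14, x₁ = 0.91

Secant formula: x_{n+1} = x_n - f(x_n)(x_n - x_{n-1})/(f(x_n) - f(x_{n-1}))

Iteration 1:
  f(-0.140000) = 1.417256
  f(0.910000) = -0.976429
  x_2 = 0.910000 - (-0.976429)×(0.910000 - (-0.140000))/(-0.976429 - 1.417256)
       = 0.481685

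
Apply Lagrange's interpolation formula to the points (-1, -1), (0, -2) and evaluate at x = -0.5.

Lagrange interpolation formula:
P(x) = Σ yᵢ × Lᵢ(x)
where Lᵢ(x) = Π_{j≠i} (x - xⱼ)/(xᵢ - xⱼ)

L_0(-0.5) = (-0.5 - 0)/(-1 - 0) = 0.500000
L_1(-0.5) = (-0.5 - (-1))/(0 - (-1)) = 0.500000

P(-0.5) = (-1)×L_0(-0.5) + (-2)×L_1(-0.5)
P(-0.5) = -1.500000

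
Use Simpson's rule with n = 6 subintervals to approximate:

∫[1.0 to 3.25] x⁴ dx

f(x) = x⁴
a = 1.0, b = 3.25, n = 6
h = (b - a)/n = 0.375000

Simpson's rule: (h/3)[f(x₀) + 4f(x₁) + 2f(x₂) + ... + f(xₙ)]

x_0 = 1.0000, f(x_0) = 1.000000, coefficient = 1
x_1 = 1.3750, f(x_1) = 3.574463, coefficient = 4
x_2 = 1.7500, f(x_2) = 9.378906, coefficient = 2
x_3 = 2.1250, f(x_3) = 20.390869, coefficient = 4
x_4 = 2.5000, f(x_4) = 39.062500, coefficient = 2
x_5 = 2.8750, f(x_5) = 68.320557, coefficient = 4
x_6 = 3.2500, f(x_6) = 111.566406, coefficient = 1

I ≈ (0.375000/3) × 578.592773 = 72.324097
Exact value: 72.318164
Error: 0.005933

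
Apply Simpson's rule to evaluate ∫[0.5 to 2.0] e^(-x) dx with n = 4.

f(x) = e^(-x)
a = 0.5, b = 2.0, n = 4
h = (b - a)/n = 0.375000

Simpson's rule: (h/3)[f(x₀) + 4f(x₁) + 2f(x₂) + ... + f(xₙ)]

x_0 = 0.5000, f(x_0) = 0.606531, coefficient = 1
x_1 = 0.8750, f(x_1) = 0.416862, coefficient = 4
x_2 = 1.2500, f(x_2) = 0.286505, coefficient = 2
x_3 = 1.6250, f(x_3) = 0.196912, coefficient = 4
x_4 = 2.0000, f(x_4) = 0.135335, coefficient = 1

I ≈ (0.375000/3) × 3.769970 = 0.471246
Exact value: 0.471195
Error: 0.000051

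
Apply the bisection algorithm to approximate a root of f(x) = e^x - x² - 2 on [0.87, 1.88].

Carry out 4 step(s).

f(x) = e^x - x² - 2
Initial interval: [0.87, 1.88]

Iteration 1:
  c_1 = (0.870000 + 1.880000)/2 = 1.375000
  f(c_1) = f(1.375000) = 0.064452
  f(a) × f(c) < 0, new interval: [0.870000, 1.375000]
Iteration 2:
  c_2 = (0.870000 + 1.375000)/2 = 1.122500
  f(c_2) = f(1.122500) = -0.187480
  f(a) × f(c) ≥ 0, new interval: [1.122500, 1.375000]
Iteration 3:
  c_3 = (1.122500 + 1.375000)/2 = 1.248750
  f(c_3) = f(1.248750) = -0.073394
  f(a) × f(c) ≥ 0, new interval: [1.248750, 1.375000]
Iteration 4:
  c_4 = (1.248750 + 1.375000)/2 = 1.311875
  f(c_4) = f(1.311875) = -0.007887
  f(a) × f(c) ≥ 0, new interval: [1.311875, 1.375000]

After 4 iteration(s), the approximation is c_4 = 1.311875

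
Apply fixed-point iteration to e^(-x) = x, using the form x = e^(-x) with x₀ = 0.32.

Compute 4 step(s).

Equation: e^(-x) = x
Fixed-point form: x = e^(-x)
x₀ = 0.32

x_1 = g(0.320000) = 0.726149
x_2 = g(0.726149) = 0.483768
x_3 = g(0.483768) = 0.616456
x_4 = g(0.616456) = 0.539854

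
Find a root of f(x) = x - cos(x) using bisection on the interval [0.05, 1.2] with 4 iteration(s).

f(x) = x - cos(x)
Initial interval: [0.05, 1.2]

Iteration 1:
  c_1 = (0.050000 + 1.200000)/2 = 0.625000
  f(c_1) = f(0.625000) = -0.185963
  f(a) × f(c) ≥ 0, new interval: [0.625000, 1.200000]
Iteration 2:
  c_2 = (0.625000 + 1.200000)/2 = 0.912500
  f(c_2) = f(0.912500) = 0.300730
  f(a) × f(c) < 0, new interval: [0.625000, 0.912500]
Iteration 3:
  c_3 = (0.625000 + 0.912500)/2 = 0.768750
  f(c_3) = f(0.768750) = 0.049970
  f(a) × f(c) < 0, new interval: [0.625000, 0.768750]
Iteration 4:
  c_4 = (0.625000 + 0.768750)/2 = 0.696875
  f(c_4) = f(0.696875) = -0.069977
  f(a) × f(c) ≥ 0, new interval: [0.696875, 0.768750]

After 4 iteration(s), the approximation is c_4 = 0.696875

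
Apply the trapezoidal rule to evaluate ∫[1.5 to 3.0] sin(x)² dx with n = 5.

f(x) = sin(x)²
a = 1.5, b = 3.0, n = 5
h = (b - a)/n = 0.300000

Trapezoidal rule: (h/2)[f(x₀) + 2f(x₁) + 2f(x₂) + ... + f(xₙ)]

x_0 = 1.5000, f(x_0) = 0.994996, coefficient = 1
x_1 = 1.8000, f(x_1) = 0.948379, coefficient = 2
x_2 = 2.1000, f(x_2) = 0.745130, coefficient = 2
x_3 = 2.4000, f(x_3) = 0.456251, coefficient = 2
x_4 = 2.7000, f(x_4) = 0.182654, coefficient = 2
x_5 = 3.0000, f(x_5) = 0.019915, coefficient = 1

I ≈ (0.300000/2) × 5.679738 = 0.851961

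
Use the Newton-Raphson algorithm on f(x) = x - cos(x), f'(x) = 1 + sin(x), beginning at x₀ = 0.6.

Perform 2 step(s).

f(x) = x - cos(x)
f'(x) = 1 + sin(x)
x₀ = 0.6

Newton-Raphson formula: x_{n+1} = x_n - f(x_n)/f'(x_n)

Iteration 1:
  f(0.600000) = -0.225336
  f'(0.600000) = 1.564642
  x_1 = 0.600000 - (-0.225336)/1.564642 = 0.744017
Iteration 2:
  f(0.744017) = 0.008264
  f'(0.744017) = 1.677249
  x_2 = 0.744017 - 0.008264/1.677249 = 0.739090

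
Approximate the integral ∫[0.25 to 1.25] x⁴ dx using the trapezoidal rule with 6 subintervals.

f(x) = x⁴
a = 0.25, b = 1.25, n = 6
h = (b - a)/n = 0.166667

Trapezoidal rule: (h/2)[f(x₀) + 2f(x₁) + 2f(x₂) + ... + f(xₙ)]

x_0 = 0.2500, f(x_0) = 0.003906, coefficient = 1
x_1 = 0.4167, f(x_1) = 0.030141, coefficient = 2
x_2 = 0.5833, f(x_2) = 0.115789, coefficient = 2
x_3 = 0.7500, f(x_3) = 0.316406, coefficient = 2
x_4 = 0.9167, f(x_4) = 0.706067, coefficient = 2
x_5 = 1.0833, f(x_5) = 1.377363, coefficient = 2
x_6 = 1.2500, f(x_6) = 2.441406, coefficient = 1

I ≈ (0.166667/2) × 7.536844 = 0.628070
Exact value: 0.610156
Error: 0.017914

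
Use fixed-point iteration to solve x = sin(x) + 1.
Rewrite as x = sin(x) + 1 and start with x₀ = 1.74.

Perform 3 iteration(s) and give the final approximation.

Equation: x = sin(x) + 1
Fixed-point form: x = sin(x) + 1
x₀ = 1.74

x_1 = g(1.740000) = 1.985719
x_2 = g(1.985719) = 1.915147
x_3 = g(1.915147) = 1.941295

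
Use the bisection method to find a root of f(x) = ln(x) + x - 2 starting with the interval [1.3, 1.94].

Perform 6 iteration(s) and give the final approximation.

f(x) = ln(x) + x - 2
Initial interval: [1.3, 1.94]

Iteration 1:
  c_1 = (1.300000 + 1.940000)/2 = 1.620000
  f(c_1) = f(1.620000) = 0.102426
  f(a) × f(c) < 0, new interval: [1.300000, 1.620000]
Iteration 2:
  c_2 = (1.300000 + 1.620000)/2 = 1.460000
  f(c_2) = f(1.460000) = -0.161564
  f(a) × f(c) ≥ 0, new interval: [1.460000, 1.620000]
Iteration 3:
  c_3 = (1.460000 + 1.620000)/2 = 1.540000
  f(c_3) = f(1.540000) = -0.028218
  f(a) × f(c) ≥ 0, new interval: [1.540000, 1.620000]
Iteration 4:
  c_4 = (1.540000 + 1.620000)/2 = 1.580000
  f(c_4) = f(1.580000) = 0.037425
  f(a) × f(c) < 0, new interval: [1.540000, 1.580000]
Iteration 5:
  c_5 = (1.540000 + 1.580000)/2 = 1.560000
  f(c_5) = f(1.560000) = 0.004686
  f(a) × f(c) < 0, new interval: [1.540000, 1.560000]
Iteration 6:
  c_6 = (1.540000 + 1.560000)/2 = 1.550000
  f(c_6) = f(1.550000) = -0.011745
  f(a) × f(c) ≥ 0, new interval: [1.550000, 1.560000]

After 6 iteration(s), the approximation is c_6 = 1.550000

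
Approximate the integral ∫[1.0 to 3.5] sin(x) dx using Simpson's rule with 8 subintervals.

f(x) = sin(x)
a = 1.0, b = 3.5, n = 8
h = (b - a)/n = 0.312500

Simpson's rule: (h/3)[f(x₀) + 4f(x₁) + 2f(x₂) + ... + f(xₙ)]

x_0 = 1.0000, f(x_0) = 0.841471, coefficient = 1
x_1 = 1.3125, f(x_1) = 0.966827, coefficient = 4
x_2 = 1.6250, f(x_2) = 0.998531, coefficient = 2
x_3 = 1.9375, f(x_3) = 0.933514, coefficient = 4
x_4 = 2.2500, f(x_4) = 0.778073, coefficient = 2
x_5 = 2.5625, f(x_5) = 0.547265, coefficient = 4
x_6 = 2.8750, f(x_6) = 0.263446, coefficient = 2
x_7 = 3.1875, f(x_7) = -0.045891, coefficient = 4
x_8 = 3.5000, f(x_8) = -0.350783, coefficient = 1

I ≈ (0.312500/3) × 14.177646 = 1.476838
Exact value: 1.476759
Error: 0.000079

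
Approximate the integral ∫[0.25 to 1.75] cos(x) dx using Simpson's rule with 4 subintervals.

f(x) = cos(x)
a = 0.25, b = 1.75, n = 4
h = (b - a)/n = 0.375000

Simpson's rule: (h/3)[f(x₀) + 4f(x₁) + 2f(x₂) + ... + f(xₙ)]

x_0 = 0.2500, f(x_0) = 0.968912, coefficient = 1
x_1 = 0.6250, f(x_1) = 0.810963, coefficient = 4
x_2 = 1.0000, f(x_2) = 0.540302, coefficient = 2
x_3 = 1.3750, f(x_3) = 0.194548, coefficient = 4
x_4 = 1.7500, f(x_4) = -0.178246, coefficient = 1

I ≈ (0.375000/3) × 5.893314 = 0.736664
Exact value: 0.736582
Error: 0.000082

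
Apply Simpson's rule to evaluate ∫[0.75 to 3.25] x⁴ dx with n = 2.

f(x) = x⁴
a = 0.75, b = 3.25, n = 2
h = (b - a)/n = 1.250000

Simpson's rule: (h/3)[f(x₀) + 4f(x₁) + 2f(x₂) + ... + f(xₙ)]

x_0 = 0.7500, f(x_0) = 0.316406, coefficient = 1
x_1 = 2.0000, f(x_1) = 16.000000, coefficient = 4
x_2 = 3.2500, f(x_2) = 111.566406, coefficient = 1

I ≈ (1.250000/3) × 175.882812 = 73.284505
Exact value: 72.470703
Error: 0.813802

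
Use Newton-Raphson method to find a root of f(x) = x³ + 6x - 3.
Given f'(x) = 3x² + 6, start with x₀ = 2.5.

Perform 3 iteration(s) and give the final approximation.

f(x) = x³ + 6x - 3
f'(x) = 3x² + 6
x₀ = 2.5

Newton-Raphson formula: x_{n+1} = x_n - f(x_n)/f'(x_n)

Iteration 1:
  f(2.500000) = 27.625000
  f'(2.500000) = 24.750000
  x_1 = 2.500000 - 27.625000/24.750000 = 1.383838
Iteration 2:
  f(1.383838) = 7.953093
  f'(1.383838) = 11.745026
  x_2 = 1.383838 - 7.953093/11.745026 = 0.706693
Iteration 3:
  f(0.706693) = 1.593089
  f'(0.706693) = 7.498244
  x_3 = 0.706693 - 1.593089/7.498244 = 0.494231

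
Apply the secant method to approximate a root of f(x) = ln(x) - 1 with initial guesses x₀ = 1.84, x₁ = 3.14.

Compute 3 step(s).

f(x) = ln(x) - 1
x₀ = 1.84, x₁ = 3.14

Secant formula: x_{n+1} = x_n - f(x_n)(x_n - x_{n-1})/(f(x_n) - f(x_{n-1}))

Iteration 1:
  f(1.840000) = -0.390234
  f(3.140000) = 0.144223
  x_2 = 3.140000 - 0.144223×(3.140000 - 1.840000)/(0.144223 - (-0.390234))
       = 2.789196
Iteration 2:
  f(3.140000) = 0.144223
  f(2.789196) = 0.025753
  x_3 = 2.789196 - 0.025753×(2.789196 - 3.140000)/(0.025753 - 0.144223)
       = 2.712937
Iteration 3:
  f(2.789196) = 0.025753
  f(2.712937) = -0.001968
  x_4 = 2.712937 - (-0.001968)×(2.712937 - 2.789196)/(-0.001968 - 0.025753)
       = 2.718351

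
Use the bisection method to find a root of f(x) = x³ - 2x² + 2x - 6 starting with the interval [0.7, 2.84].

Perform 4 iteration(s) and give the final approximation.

f(x) = x³ - 2x² + 2x - 6
Initial interval: [0.7, 2.84]

Iteration 1:
  c_1 = (0.700000 + 2.840000)/2 = 1.770000
  f(c_1) = f(1.770000) = -3.180567
  f(a) × f(c) ≥ 0, new interval: [1.770000, 2.840000]
Iteration 2:
  c_2 = (1.770000 + 2.840000)/2 = 2.305000
  f(c_2) = f(2.305000) = 0.230473
  f(a) × f(c) < 0, new interval: [1.770000, 2.305000]
Iteration 3:
  c_3 = (1.770000 + 2.305000)/2 = 2.037500
  f(c_3) = f(2.037500) = -1.769322
  f(a) × f(c) ≥ 0, new interval: [2.037500, 2.305000]
Iteration 4:
  c_4 = (2.037500 + 2.305000)/2 = 2.171250
  f(c_4) = f(2.171250) = -0.850172
  f(a) × f(c) ≥ 0, new interval: [2.171250, 2.305000]

After 4 iteration(s), the approximation is c_4 = 2.171250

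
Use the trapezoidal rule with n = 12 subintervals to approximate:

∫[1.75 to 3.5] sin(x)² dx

f(x) = sin(x)²
a = 1.75, b = 3.5, n = 12
h = (b - a)/n = 0.145833

Trapezoidal rule: (h/2)[f(x₀) + 2f(x₁) + 2f(x₂) + ... + f(xₙ)]

x_0 = 1.7500, f(x_0) = 0.968228, coefficient = 1
x_1 = 1.8958, f(x_1) = 0.898020, coefficient = 2
x_2 = 2.0417, f(x_2) = 0.794191, coefficient = 2
x_3 = 2.1875, f(x_3) = 0.665512, coefficient = 2
x_4 = 2.3333, f(x_4) = 0.522853, coefficient = 2
x_5 = 2.4792, f(x_5) = 0.378264, coefficient = 2
x_6 = 2.6250, f(x_6) = 0.243957, coefficient = 2
x_7 = 2.7708, f(x_7) = 0.131278, coefficient = 2
x_8 = 2.9167, f(x_8) = 0.049744, coefficient = 2
x_9 = 3.0625, f(x_9) = 0.006243, coefficient = 2
x_10 = 3.2083, f(x_10) = 0.004448, coefficient = 2
x_11 = 3.3542, f(x_11) = 0.044511, coefficient = 2
x_12 = 3.5000, f(x_12) = 0.123049, coefficient = 1

I ≈ (0.145833/2) × 8.569318 = 0.624846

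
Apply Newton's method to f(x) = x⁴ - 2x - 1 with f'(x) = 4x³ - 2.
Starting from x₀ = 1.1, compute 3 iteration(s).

f(x) = x⁴ - 2x - 1
f'(x) = 4x³ - 2
x₀ = 1.1

Newton-Raphson formula: x_{n+1} = x_n - f(x_n)/f'(x_n)

Iteration 1:
  f(1.100000) = -1.735900
  f'(1.100000) = 3.324000
  x_1 = 1.100000 - (-1.735900)/3.324000 = 1.622232
Iteration 2:
  f(1.622232) = 2.681051
  f'(1.622232) = 15.076509
  x_2 = 1.622232 - 2.681051/15.076509 = 1.444403
Iteration 3:
  f(1.444403) = 0.463837
  f'(1.444403) = 10.053820
  x_3 = 1.444403 - 0.463837/10.053820 = 1.398267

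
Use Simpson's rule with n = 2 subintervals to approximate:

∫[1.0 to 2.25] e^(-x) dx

f(x) = e^(-x)
a = 1.0, b = 2.25, n = 2
h = (b - a)/n = 0.625000

Simpson's rule: (h/3)[f(x₀) + 4f(x₁) + 2f(x₂) + ... + f(xₙ)]

x_0 = 1.0000, f(x_0) = 0.367879, coefficient = 1
x_1 = 1.6250, f(x_1) = 0.196912, coefficient = 4
x_2 = 2.2500, f(x_2) = 0.105399, coefficient = 1

I ≈ (0.625000/3) × 1.260925 = 0.262693
Exact value: 0.262480
Error: 0.000213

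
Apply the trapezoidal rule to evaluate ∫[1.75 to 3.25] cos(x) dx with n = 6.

f(x) = cos(x)
a = 1.75, b = 3.25, n = 6
h = (b - a)/n = 0.250000

Trapezoidal rule: (h/2)[f(x₀) + 2f(x₁) + 2f(x₂) + ... + f(xₙ)]

x_0 = 1.7500, f(x_0) = -0.178246, coefficient = 1
x_1 = 2.0000, f(x_1) = -0.416147, coefficient = 2
x_2 = 2.2500, f(x_2) = -0.628174, coefficient = 2
x_3 = 2.5000, f(x_3) = -0.801144, coefficient = 2
x_4 = 2.7500, f(x_4) = -0.924302, coefficient = 2
x_5 = 3.0000, f(x_5) = -0.989992, coefficient = 2
x_6 = 3.2500, f(x_6) = -0.994130, coefficient = 1

I ≈ (0.250000/2) × -8.691894 = -1.086487
Exact value: -1.092181
Error: 0.005694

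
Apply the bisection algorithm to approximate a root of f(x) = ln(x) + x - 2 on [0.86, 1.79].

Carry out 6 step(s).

f(x) = ln(x) + x - 2
Initial interval: [0.86, 1.79]

Iteration 1:
  c_1 = (0.860000 + 1.790000)/2 = 1.325000
  f(c_1) = f(1.325000) = -0.393588
  f(a) × f(c) ≥ 0, new interval: [1.325000, 1.790000]
Iteration 2:
  c_2 = (1.325000 + 1.790000)/2 = 1.557500
  f(c_2) = f(1.557500) = 0.000582
  f(a) × f(c) < 0, new interval: [1.325000, 1.557500]
Iteration 3:
  c_3 = (1.325000 + 1.557500)/2 = 1.441250
  f(c_3) = f(1.441250) = -0.193239
  f(a) × f(c) ≥ 0, new interval: [1.441250, 1.557500]
Iteration 4:
  c_4 = (1.441250 + 1.557500)/2 = 1.499375
  f(c_4) = f(1.499375) = -0.095577
  f(a) × f(c) ≥ 0, new interval: [1.499375, 1.557500]
Iteration 5:
  c_5 = (1.499375 + 1.557500)/2 = 1.528438
  f(c_5) = f(1.528438) = -0.047317
  f(a) × f(c) ≥ 0, new interval: [1.528438, 1.557500]
Iteration 6:
  c_6 = (1.528438 + 1.557500)/2 = 1.542969
  f(c_6) = f(1.542969) = -0.023323
  f(a) × f(c) ≥ 0, new interval: [1.542969, 1.557500]

After 6 iteration(s), the approximation is c_6 = 1.542969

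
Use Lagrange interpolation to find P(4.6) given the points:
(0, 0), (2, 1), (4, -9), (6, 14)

Lagrange interpolation formula:
P(x) = Σ yᵢ × Lᵢ(x)
where Lᵢ(x) = Π_{j≠i} (x - xⱼ)/(xᵢ - xⱼ)

L_0(4.6) = (4.6 - 2)/(0 - 2) × (4.6 - 4)/(0 - 4) × (4.6 - 6)/(0 - 6) = 0.045500
L_1(4.6) = (4.6 - 0)/(2 - 0) × (4.6 - 4)/(2 - 4) × (4.6 - 6)/(2 - 6) = -0.241500
L_2(4.6) = (4.6 - 0)/(4 - 0) × (4.6 - 2)/(4 - 2) × (4.6 - 6)/(4 - 6) = 1.046500
L_3(4.6) = (4.6 - 0)/(6 - 0) × (4.6 - 2)/(6 - 2) × (4.6 - 4)/(6 - 4) = 0.149500

P(4.6) = 0×L_0(4.6) + 1×L_1(4.6) + (-9)×L_2(4.6) + 14×L_3(4.6)
P(4.6) = -7.567000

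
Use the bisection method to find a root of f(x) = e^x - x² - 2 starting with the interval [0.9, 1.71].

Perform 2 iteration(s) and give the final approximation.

f(x) = e^x - x² - 2
Initial interval: [0.9, 1.71]

Iteration 1:
  c_1 = (0.900000 + 1.710000)/2 = 1.305000
  f(c_1) = f(1.305000) = -0.015336
  f(a) × f(c) ≥ 0, new interval: [1.305000, 1.710000]
Iteration 2:
  c_2 = (1.305000 + 1.710000)/2 = 1.507500
  f(c_2) = f(1.507500) = 0.242872
  f(a) × f(c) < 0, new interval: [1.305000, 1.507500]

After 2 iteration(s), the approximation is c_2 = 1.507500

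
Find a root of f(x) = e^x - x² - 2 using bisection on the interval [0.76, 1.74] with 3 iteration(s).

f(x) = e^x - x² - 2
Initial interval: [0.76, 1.74]

Iteration 1:
  c_1 = (0.760000 + 1.740000)/2 = 1.250000
  f(c_1) = f(1.250000) = -0.072157
  f(a) × f(c) ≥ 0, new interval: [1.250000, 1.740000]
Iteration 2:
  c_2 = (1.250000 + 1.740000)/2 = 1.495000
  f(c_2) = f(1.495000) = 0.224312
  f(a) × f(c) < 0, new interval: [1.250000, 1.495000]
Iteration 3:
  c_3 = (1.250000 + 1.495000)/2 = 1.372500
  f(c_3) = f(1.372500) = 0.061445
  f(a) × f(c) < 0, new interval: [1.250000, 1.372500]

After 3 iteration(s), the approximation is c_3 = 1.372500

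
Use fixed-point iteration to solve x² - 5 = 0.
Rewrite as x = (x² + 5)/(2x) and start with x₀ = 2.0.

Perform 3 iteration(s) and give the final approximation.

Equation: x² - 5 = 0
Fixed-point form: x = (x² + 5)/(2x)
x₀ = 2.0

x_1 = g(2.000000) = 2.250000
x_2 = g(2.250000) = 2.236111
x_3 = g(2.236111) = 2.236068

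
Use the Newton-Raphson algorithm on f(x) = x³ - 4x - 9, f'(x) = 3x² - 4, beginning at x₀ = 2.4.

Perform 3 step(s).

f(x) = x³ - 4x - 9
f'(x) = 3x² - 4
x₀ = 2.4

Newton-Raphson formula: x_{n+1} = x_n - f(x_n)/f'(x_n)

Iteration 1:
  f(2.400000) = -4.776000
  f'(2.400000) = 13.280000
  x_1 = 2.400000 - (-4.776000)/13.280000 = 2.759639
Iteration 2:
  f(2.759639) = 0.977763
  f'(2.759639) = 18.846815
  x_2 = 2.759639 - 0.977763/18.846815 = 2.707759
Iteration 3:
  f(2.707759) = 0.022143
  f'(2.707759) = 17.995878
  x_3 = 2.707759 - 0.022143/17.995878 = 2.706529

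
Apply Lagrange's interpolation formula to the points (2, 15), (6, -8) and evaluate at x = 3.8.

Lagrange interpolation formula:
P(x) = Σ yᵢ × Lᵢ(x)
where Lᵢ(x) = Π_{j≠i} (x - xⱼ)/(xᵢ - xⱼ)

L_0(3.8) = (3.8 - 6)/(2 - 6) = 0.550000
L_1(3.8) = (3.8 - 2)/(6 - 2) = 0.450000

P(3.8) = 15×L_0(3.8) + (-8)×L_1(3.8)
P(3.8) = 4.650000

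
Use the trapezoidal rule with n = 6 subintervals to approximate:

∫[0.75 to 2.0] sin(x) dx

f(x) = sin(x)
a = 0.75, b = 2.0, n = 6
h = (b - a)/n = 0.208333

Trapezoidal rule: (h/2)[f(x₀) + 2f(x₁) + 2f(x₂) + ... + f(xₙ)]

x_0 = 0.7500, f(x_0) = 0.681639, coefficient = 1
x_1 = 0.9583, f(x_1) = 0.818235, coefficient = 2
x_2 = 1.1667, f(x_2) = 0.919445, coefficient = 2
x_3 = 1.3750, f(x_3) = 0.980893, coefficient = 2
x_4 = 1.5833, f(x_4) = 0.999921, coefficient = 2
x_5 = 1.7917, f(x_5) = 0.975707, coefficient = 2
x_6 = 2.0000, f(x_6) = 0.909297, coefficient = 1

I ≈ (0.208333/2) × 10.979339 = 1.143681
Exact value: 1.147836
Error: 0.004155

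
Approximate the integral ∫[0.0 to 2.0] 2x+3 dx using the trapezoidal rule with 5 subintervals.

f(x) = 2x+3
a = 0.0, b = 2.0, n = 5
h = (b - a)/n = 0.400000

Trapezoidal rule: (h/2)[f(x₀) + 2f(x₁) + 2f(x₂) + ... + f(xₙ)]

x_0 = 0.0000, f(x_0) = 3.000000, coefficient = 1
x_1 = 0.4000, f(x_1) = 3.800000, coefficient = 2
x_2 = 0.8000, f(x_2) = 4.600000, coefficient = 2
x_3 = 1.2000, f(x_3) = 5.400000, coefficient = 2
x_4 = 1.6000, f(x_4) = 6.200000, coefficient = 2
x_5 = 2.0000, f(x_5) = 7.000000, coefficient = 1

I ≈ (0.400000/2) × 50.000000 = 10.000000
Exact value: 10.000000
Error: 0.000000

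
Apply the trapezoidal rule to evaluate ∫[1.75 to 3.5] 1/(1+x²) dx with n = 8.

f(x) = 1/(1+x²)
a = 1.75, b = 3.5, n = 8
h = (b - a)/n = 0.218750

Trapezoidal rule: (h/2)[f(x₀) + 2f(x₁) + 2f(x₂) + ... + f(xₙ)]

x_0 = 1.7500, f(x_0) = 0.246154, coefficient = 1
x_1 = 1.9688, f(x_1) = 0.205087, coefficient = 2
x_2 = 2.1875, f(x_2) = 0.172856, coefficient = 2
x_3 = 2.4062, f(x_3) = 0.147275, coefficient = 2
x_4 = 2.6250, f(x_4) = 0.126733, coefficient = 2
x_5 = 2.8438, f(x_5) = 0.110048, coefficient = 2
x_6 = 3.0625, f(x_6) = 0.096349, coefficient = 2
x_7 = 3.2812, f(x_7) = 0.084986, coefficient = 2
x_8 = 3.5000, f(x_8) = 0.075472, coefficient = 1

I ≈ (0.218750/2) × 2.208294 = 0.241532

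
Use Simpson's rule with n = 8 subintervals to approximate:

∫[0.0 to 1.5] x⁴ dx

f(x) = x⁴
a = 0.0, b = 1.5, n = 8
h = (b - a)/n = 0.187500

Simpson's rule: (h/3)[f(x₀) + 4f(x₁) + 2f(x₂) + ... + f(xₙ)]

x_0 = 0.0000, f(x_0) = 0.000000, coefficient = 1
x_1 = 0.1875, f(x_1) = 0.001236, coefficient = 4
x_2 = 0.3750, f(x_2) = 0.019775, coefficient = 2
x_3 = 0.5625, f(x_3) = 0.100113, coefficient = 4
x_4 = 0.7500, f(x_4) = 0.316406, coefficient = 2
x_5 = 0.9375, f(x_5) = 0.772476, coefficient = 4
x_6 = 1.1250, f(x_6) = 1.601807, coefficient = 2
x_7 = 1.3125, f(x_7) = 2.967545, coefficient = 4
x_8 = 1.5000, f(x_8) = 5.062500, coefficient = 1

I ≈ (0.187500/3) × 24.303955 = 1.518997
Exact value: 1.518750
Error: 0.000247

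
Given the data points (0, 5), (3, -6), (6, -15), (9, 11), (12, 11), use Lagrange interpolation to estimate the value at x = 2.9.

Lagrange interpolation formula:
P(x) = Σ yᵢ × Lᵢ(x)
where Lᵢ(x) = Π_{j≠i} (x - xⱼ)/(xᵢ - xⱼ)

L_0(2.9) = (2.9 - 3)/(0 - 3) × (2.9 - 6)/(0 - 6) × (2.9 - 9)/(0 - 9) × (2.9 - 12)/(0 - 12) = 0.008852
L_1(2.9) = (2.9 - 0)/(3 - 0) × (2.9 - 6)/(3 - 6) × (2.9 - 9)/(3 - 9) × (2.9 - 12)/(3 - 12) = 1.026821
L_2(2.9) = (2.9 - 0)/(6 - 0) × (2.9 - 3)/(6 - 3) × (2.9 - 9)/(6 - 9) × (2.9 - 12)/(6 - 12) = -0.049685
L_3(2.9) = (2.9 - 0)/(9 - 0) × (2.9 - 3)/(9 - 3) × (2.9 - 6)/(9 - 6) × (2.9 - 12)/(9 - 12) = 0.016833
L_4(2.9) = (2.9 - 0)/(12 - 0) × (2.9 - 3)/(12 - 3) × (2.9 - 6)/(12 - 6) × (2.9 - 9)/(12 - 9) = -0.002821

P(2.9) = 5×L_0(2.9) + (-6)×L_1(2.9) + (-15)×L_2(2.9) + 11×L_3(2.9) + 11×L_4(2.9)
P(2.9) = -5.217258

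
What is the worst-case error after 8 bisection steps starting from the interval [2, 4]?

Bisection error bound: |error| ≤ (b-a)/2^n
|error| ≤ (4 - 2)/2^8 = 2/2^8
|error| ≤ 0.0078125000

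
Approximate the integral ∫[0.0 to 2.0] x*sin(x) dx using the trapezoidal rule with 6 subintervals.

f(x) = x*sin(x)
a = 0.0, b = 2.0, n = 6
h = (b - a)/n = 0.333333

Trapezoidal rule: (h/2)[f(x₀) + 2f(x₁) + 2f(x₂) + ... + f(xₙ)]

x_0 = 0.0000, f(x_0) = 0.000000, coefficient = 1
x_1 = 0.3333, f(x_1) = 0.109065, coefficient = 2
x_2 = 0.6667, f(x_2) = 0.412247, coefficient = 2
x_3 = 1.0000, f(x_3) = 0.841471, coefficient = 2
x_4 = 1.3333, f(x_4) = 1.295917, coefficient = 2
x_5 = 1.6667, f(x_5) = 1.659013, coefficient = 2
x_6 = 2.0000, f(x_6) = 1.818595, coefficient = 1

I ≈ (0.333333/2) × 10.454021 = 1.742337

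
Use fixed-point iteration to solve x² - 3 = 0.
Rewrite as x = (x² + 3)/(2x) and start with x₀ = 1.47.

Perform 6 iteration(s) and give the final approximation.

Equation: x² - 3 = 0
Fixed-point form: x = (x² + 3)/(2x)
x₀ = 1.47

x_1 = g(1.470000) = 1.755408
x_2 = g(1.755408) = 1.732206
x_3 = g(1.732206) = 1.732051
x_4 = g(1.732051) = 1.732051
x_5 = g(1.732051) = 1.732051
x_6 = g(1.732051) = 1.732051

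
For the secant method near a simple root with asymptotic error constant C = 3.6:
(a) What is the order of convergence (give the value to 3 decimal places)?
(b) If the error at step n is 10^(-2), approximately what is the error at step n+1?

(a) Secant method has superlinear convergence with order φ = (1+√5)/2 ≈ 1.618.
    This means |e_{n+1}| ≈ C|e_n|^1.618.

(b) With |e_n| = 10^(-2) and C = 3.6:
    |e_{n+1}| ≈ 3.6 × (10^(-2))^1.618 = 3.6 × 10^(-3.24)

(a) ≈ 1.618 (golden ratio); (b) |e_{n+1}| ≈ 2.090e-03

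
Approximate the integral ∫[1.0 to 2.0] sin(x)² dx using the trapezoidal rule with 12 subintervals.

f(x) = sin(x)²
a = 1.0, b = 2.0, n = 12
h = (b - a)/n = 0.083333

Trapezoidal rule: (h/2)[f(x₀) + 2f(x₁) + 2f(x₂) + ... + f(xₙ)]

x_0 = 1.0000, f(x_0) = 0.708073, coefficient = 1
x_1 = 1.0833, f(x_1) = 0.780615, coefficient = 2
x_2 = 1.1667, f(x_2) = 0.845379, coefficient = 2
x_3 = 1.2500, f(x_3) = 0.900572, coefficient = 2
x_4 = 1.3333, f(x_4) = 0.944663, coefficient = 2
x_5 = 1.4167, f(x_5) = 0.976432, coefficient = 2
x_6 = 1.5000, f(x_6) = 0.994996, coefficient = 2
x_7 = 1.5833, f(x_7) = 0.999843, coefficient = 2
x_8 = 1.6667, f(x_8) = 0.990837, coefficient = 2
x_9 = 1.7500, f(x_9) = 0.968228, coefficient = 2
x_10 = 1.8333, f(x_10) = 0.932643, coefficient = 2
x_11 = 1.9167, f(x_11) = 0.885068, coefficient = 2
x_12 = 2.0000, f(x_12) = 0.826822, coefficient = 1

I ≈ (0.083333/2) × 21.973449 = 0.915560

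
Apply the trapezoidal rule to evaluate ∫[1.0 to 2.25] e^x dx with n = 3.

f(x) = e^x
a = 1.0, b = 2.25, n = 3
h = (b - a)/n = 0.416667

Trapezoidal rule: (h/2)[f(x₀) + 2f(x₁) + 2f(x₂) + ... + f(xₙ)]

x_0 = 1.0000, f(x_0) = 2.718282, coefficient = 1
x_1 = 1.4167, f(x_1) = 4.123353, coefficient = 2
x_2 = 1.8333, f(x_2) = 6.254701, coefficient = 2
x_3 = 2.2500, f(x_3) = 9.487736, coefficient = 1

I ≈ (0.416667/2) × 32.962126 = 6.867109
Exact value: 6.769454
Error: 0.097655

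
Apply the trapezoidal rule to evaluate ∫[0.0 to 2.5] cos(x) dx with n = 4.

f(x) = cos(x)
a = 0.0, b = 2.5, n = 4
h = (b - a)/n = 0.625000

Trapezoidal rule: (h/2)[f(x₀) + 2f(x₁) + 2f(x₂) + ... + f(xₙ)]

x_0 = 0.0000, f(x_0) = 1.000000, coefficient = 1
x_1 = 0.6250, f(x_1) = 0.810963, coefficient = 2
x_2 = 1.2500, f(x_2) = 0.315322, coefficient = 2
x_3 = 1.8750, f(x_3) = -0.299534, coefficient = 2
x_4 = 2.5000, f(x_4) = -0.801144, coefficient = 1

I ≈ (0.625000/2) × 1.852360 = 0.578863
Exact value: 0.598472
Error: 0.019610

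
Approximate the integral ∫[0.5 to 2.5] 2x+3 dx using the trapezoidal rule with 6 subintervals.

f(x) = 2x+3
a = 0.5, b = 2.5, n = 6
h = (b - a)/n = 0.333333

Trapezoidal rule: (h/2)[f(x₀) + 2f(x₁) + 2f(x₂) + ... + f(xₙ)]

x_0 = 0.5000, f(x_0) = 4.000000, coefficient = 1
x_1 = 0.8333, f(x_1) = 4.666667, coefficient = 2
x_2 = 1.1667, f(x_2) = 5.333333, coefficient = 2
x_3 = 1.5000, f(x_3) = 6.000000, coefficient = 2
x_4 = 1.8333, f(x_4) = 6.666667, coefficient = 2
x_5 = 2.1667, f(x_5) = 7.333333, coefficient = 2
x_6 = 2.5000, f(x_6) = 8.000000, coefficient = 1

I ≈ (0.333333/2) × 72.000000 = 12.000000
Exact value: 12.000000
Error: 0.000000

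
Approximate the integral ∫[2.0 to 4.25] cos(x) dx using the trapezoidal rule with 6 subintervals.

f(x) = cos(x)
a = 2.0, b = 4.25, n = 6
h = (b - a)/n = 0.375000

Trapezoidal rule: (h/2)[f(x₀) + 2f(x₁) + 2f(x₂) + ... + f(xₙ)]

x_0 = 2.0000, f(x_0) = -0.416147, coefficient = 1
x_1 = 2.3750, f(x_1) = -0.720278, coefficient = 2
x_2 = 2.7500, f(x_2) = -0.924302, coefficient = 2
x_3 = 3.1250, f(x_3) = -0.999862, coefficient = 2
x_4 = 3.5000, f(x_4) = -0.936457, coefficient = 2
x_5 = 3.8750, f(x_5) = -0.742898, coefficient = 2
x_6 = 4.2500, f(x_6) = -0.446087, coefficient = 1

I ≈ (0.375000/2) × -9.509830 = -1.783093
Exact value: -1.804287
Error: 0.021194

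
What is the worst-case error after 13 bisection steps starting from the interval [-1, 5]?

Bisection error bound: |error| ≤ (b-a)/2^n
|error| ≤ (5 - (-1))/2^13 = 6/2^13
|error| ≤ 0.0007324219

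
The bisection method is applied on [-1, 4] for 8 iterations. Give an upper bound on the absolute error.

Bisection error bound: |error| ≤ (b-a)/2^n
|error| ≤ (4 - (-1))/2^8 = 5/2^8
|error| ≤ 0.0195312500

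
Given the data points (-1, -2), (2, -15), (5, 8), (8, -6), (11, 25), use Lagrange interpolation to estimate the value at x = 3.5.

Lagrange interpolation formula:
P(x) = Σ yᵢ × Lᵢ(x)
where Lᵢ(x) = Π_{j≠i} (x - xⱼ)/(xᵢ - xⱼ)

L_0(3.5) = (3.5 - 2)/(-1 - 2) × (3.5 - 5)/(-1 - 5) × (3.5 - 8)/(-1 - 8) × (3.5 - 11)/(-1 - 11) = -0.039062
L_1(3.5) = (3.5 - (-1))/(2 - (-1)) × (3.5 - 5)/(2 - 5) × (3.5 - 8)/(2 - 8) × (3.5 - 11)/(2 - 11) = 0.468750
L_2(3.5) = (3.5 - (-1))/(5 - (-1)) × (3.5 - 2)/(5 - 2) × (3.5 - 8)/(5 - 8) × (3.5 - 11)/(5 - 11) = 0.703125
L_3(3.5) = (3.5 - (-1))/(8 - (-1)) × (3.5 - 2)/(8 - 2) × (3.5 - 5)/(8 - 5) × (3.5 - 11)/(8 - 11) = -0.156250
L_4(3.5) = (3.5 - (-1))/(11 - (-1)) × (3.5 - 2)/(11 - 2) × (3.5 - 5)/(11 - 5) × (3.5 - 8)/(11 - 8) = 0.023438

P(3.5) = (-2)×L_0(3.5) + (-15)×L_1(3.5) + 8×L_2(3.5) + (-6)×L_3(3.5) + 25×L_4(3.5)
P(3.5) = 0.195312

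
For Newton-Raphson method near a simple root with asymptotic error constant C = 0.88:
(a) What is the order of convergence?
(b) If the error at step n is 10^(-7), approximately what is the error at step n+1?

(a) Newton-Raphson has quadratic (order 2) convergence near simple roots.
    This means |e_{n+1}| ≈ C|e_n|².

(b) With |e_n| = 10^(-7) and C = 0.88:
    |e_{n+1}| ≈ 0.88 × (10^(-7))² = 0.88 × 10^(-14)

(a) 2 (quadratic); (b) |e_{n+1}| ≈ 8.800e-15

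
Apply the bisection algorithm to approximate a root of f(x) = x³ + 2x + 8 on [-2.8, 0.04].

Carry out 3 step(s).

f(x) = x³ + 2x + 8
Initial interval: [-2.8, 0.04]

Iteration 1:
  c_1 = (-2.800000 + 0.040000)/2 = -1.380000
  f(c_1) = f(-1.380000) = 2.611928
  f(a) × f(c) < 0, new interval: [-2.800000, -1.380000]
Iteration 2:
  c_2 = (-2.800000 + (-1.380000))/2 = -2.090000
  f(c_2) = f(-2.090000) = -5.309329
  f(a) × f(c) ≥ 0, new interval: [-2.090000, -1.380000]
Iteration 3:
  c_3 = (-2.090000 + (-1.380000))/2 = -1.735000
  f(c_3) = f(-1.735000) = -0.692740
  f(a) × f(c) ≥ 0, new interval: [-1.735000, -1.380000]

After 3 iteration(s), the approximation is c_3 = -1.735000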